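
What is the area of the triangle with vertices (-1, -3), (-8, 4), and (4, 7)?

The Shoelace formula computes the area from vertex coordinates by summing cross products.
For vertices (-1,-3), (-8,4), (4,7):
Signed sum = -1*4 - -8*-3 + -8*7 - 4*4 + 4*-3 - -1*7
= -28 + -72 + -5 = -105
Area = (1/2)|-105| = 105/2.

105/2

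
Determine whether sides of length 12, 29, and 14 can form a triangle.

Check the triangle inequality: 12 + 14 = 26 ≤ 29.
Since the sum of two sides does not exceed the third, no triangle can be formed.

No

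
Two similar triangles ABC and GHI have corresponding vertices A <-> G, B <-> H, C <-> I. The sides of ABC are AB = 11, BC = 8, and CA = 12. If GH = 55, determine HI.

Since the triangles are similar, the ratio of corresponding sides is constant.
Scale factor k = GH / AB = 55 / 11 = 5
HI = k * BC = 5 * 8 = 40

40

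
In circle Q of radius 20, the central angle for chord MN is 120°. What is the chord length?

Chord length = 2r sin(θ/2)
= 2 × 20 × sin(120°/2)
= 2 × 20 × sin(60°)
= 20*sqrt(3)

20*sqrt(3)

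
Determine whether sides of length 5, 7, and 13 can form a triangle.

The longest side is 13. The other two sides sum to 5 + 7 = 12.
Since 12 ≤ 13, the two shorter sides cannot reach around to close the triangle.

No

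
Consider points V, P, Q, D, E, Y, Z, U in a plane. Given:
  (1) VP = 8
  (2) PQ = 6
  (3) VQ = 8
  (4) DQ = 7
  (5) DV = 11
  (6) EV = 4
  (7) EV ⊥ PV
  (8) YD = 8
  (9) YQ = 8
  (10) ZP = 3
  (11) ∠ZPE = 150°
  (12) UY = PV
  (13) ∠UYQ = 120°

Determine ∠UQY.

From the given relations: UY = PV = 8.
Step 1: By the law of cosines on triangle QYU: QU² = 8² + 8² − 2·8·8·cos(120°) = 192, so QU = 8·√3.
Step 2: By the inverse law of cosines on triangle UQY: cos(∠UQY) = ((8·√3)² + 8² − 8²) / (2·8·√3·8) = 192/221.7 = 0.866, so ∠UQY = 30°.

Therefore, the measure of angle ∠UQY = 30°.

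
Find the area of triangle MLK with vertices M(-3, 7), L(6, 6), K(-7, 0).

The Shoelace formula computes the area from vertex coordinates by summing cross products.
For vertices (-3,7), (6,6), (-7,0):
Signed sum = -3*6 - 6*7 + 6*0 - -7*6 + -7*7 - -3*0
= -60 + 42 + -49 = -67
Area = (1/2)|-67| = 67/2.

67/2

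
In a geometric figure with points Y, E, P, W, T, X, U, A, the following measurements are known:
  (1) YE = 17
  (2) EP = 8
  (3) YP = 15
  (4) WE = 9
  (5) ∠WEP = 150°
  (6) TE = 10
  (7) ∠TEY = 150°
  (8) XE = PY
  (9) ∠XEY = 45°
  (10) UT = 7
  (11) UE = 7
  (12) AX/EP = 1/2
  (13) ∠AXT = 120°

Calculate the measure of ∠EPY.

Step 1: By the inverse law of cosines on triangle EPY: cos(∠EPY) = (8² + 15² − 17²) / (2·8·15) = 0/240 = 0, so ∠EPY = 90°.

Therefore, the measure of angle ∠EPY = 90°.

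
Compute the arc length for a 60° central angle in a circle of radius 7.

Arc length = 2π(7)(1/6) = 7*pi/3

7*pi/3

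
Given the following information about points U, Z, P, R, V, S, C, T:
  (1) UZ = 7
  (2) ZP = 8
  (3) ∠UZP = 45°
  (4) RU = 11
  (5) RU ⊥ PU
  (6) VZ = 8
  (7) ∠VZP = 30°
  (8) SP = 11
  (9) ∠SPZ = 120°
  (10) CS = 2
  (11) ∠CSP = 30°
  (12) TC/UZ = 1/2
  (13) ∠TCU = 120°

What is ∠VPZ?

Step 1: By the law of cosines on triangle PZV: PV² = 8² + 8² − 2·8·8·cos(30°) = 17.15, so PV ≈ 4.14.
Step 2: By the inverse law of cosines on triangle VPZ: cos(∠VPZ) = (4.14² + 8² − 8²) / (2·4.14·8) = 17.15/66.26 = 0.2588, so ∠VPZ = 75°.

Therefore, the measure of angle ∠VPZ = 75°.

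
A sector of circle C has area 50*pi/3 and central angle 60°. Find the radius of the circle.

Sector area A = πr² × θ/360, so r² = 360A / (πθ).
r² = 360 × 50*pi/3 / (π × 60)
r² = 100
r = 10

10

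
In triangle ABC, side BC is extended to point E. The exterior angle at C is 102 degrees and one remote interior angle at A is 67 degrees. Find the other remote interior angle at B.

The exterior angle theorem states that an exterior angle equals the sum of the two non-adjacent interior angles.
So 102 = 67 + angle B, which gives angle B = 102 - 67 = 35 degrees.

35 degrees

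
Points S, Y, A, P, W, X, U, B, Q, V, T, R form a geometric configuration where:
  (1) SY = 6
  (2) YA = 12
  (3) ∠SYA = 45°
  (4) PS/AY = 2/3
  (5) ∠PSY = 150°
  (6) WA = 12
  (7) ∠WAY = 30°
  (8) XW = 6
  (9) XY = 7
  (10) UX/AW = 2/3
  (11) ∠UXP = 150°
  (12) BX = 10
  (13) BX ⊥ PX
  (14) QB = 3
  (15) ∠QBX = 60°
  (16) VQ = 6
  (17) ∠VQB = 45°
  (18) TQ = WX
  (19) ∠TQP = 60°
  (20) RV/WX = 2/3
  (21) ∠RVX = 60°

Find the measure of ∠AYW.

Step 1: By the law of cosines on triangle YAW: YW² = 12² + 12² − 2·12·12·cos(30°) = 38.58, so YW ≈ 6.21.
Step 2: By the inverse law of cosines on triangle AYW: cos(∠AYW) = (12² + 6.21² − 12²) / (2·12·6.21) = 38.58/149.08 = 0.2588, so ∠AYW = 75°.

Therefore, the measure of angle ∠AYW = 75°.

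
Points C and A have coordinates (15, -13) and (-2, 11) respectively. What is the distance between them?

d = sqrt((-17)^2 + (24)^2) = sqrt(865)

sqrt(865)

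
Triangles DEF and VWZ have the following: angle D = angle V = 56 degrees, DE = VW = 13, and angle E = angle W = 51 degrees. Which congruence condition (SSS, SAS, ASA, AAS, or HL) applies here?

The given information matches ASA: Two pairs of corresponding angles and the included side are equal (Angle-Side-Angle).

ASA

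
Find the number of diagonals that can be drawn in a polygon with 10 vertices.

Each of the 10 vertices connects to 7 non-adjacent vertices via diagonals.
Total connections = 10 × 7 = 70, but each diagonal is counted twice.
Number of diagonals = 70 / 2 = 35.

35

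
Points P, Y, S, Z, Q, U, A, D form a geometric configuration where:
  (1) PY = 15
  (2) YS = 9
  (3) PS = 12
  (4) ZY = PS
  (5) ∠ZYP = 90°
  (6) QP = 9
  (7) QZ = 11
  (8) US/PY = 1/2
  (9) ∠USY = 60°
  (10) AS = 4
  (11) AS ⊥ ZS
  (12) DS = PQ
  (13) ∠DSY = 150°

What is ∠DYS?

From the given relations: DS = PQ = 9.
Step 1: By the law of cosines on triangle YSD: YD² = 9² + 9² − 2·9·9·cos(150°) = 302.3, so YD ≈ 17.39.
Step 2: By the inverse law of cosines on triangle DYS: cos(∠DYS) = (17.39² + 9² − 9²) / (2·17.39·9) = 302.3/312.96 = 0.9659, so ∠DYS = 15°.

Therefore, the measure of angle ∠DYS = 15°.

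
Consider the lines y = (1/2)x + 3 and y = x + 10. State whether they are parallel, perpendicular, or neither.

Slope of line 1: m1 = 1/2
Slope of line 2: m2 = 1
m1 != m2 (1/2 != 1), so not parallel.
m1 * m2 = (1/2) * (1) = 1/2 != -1, so not perpendicular.
The lines are neither parallel nor perpendicular.

Neither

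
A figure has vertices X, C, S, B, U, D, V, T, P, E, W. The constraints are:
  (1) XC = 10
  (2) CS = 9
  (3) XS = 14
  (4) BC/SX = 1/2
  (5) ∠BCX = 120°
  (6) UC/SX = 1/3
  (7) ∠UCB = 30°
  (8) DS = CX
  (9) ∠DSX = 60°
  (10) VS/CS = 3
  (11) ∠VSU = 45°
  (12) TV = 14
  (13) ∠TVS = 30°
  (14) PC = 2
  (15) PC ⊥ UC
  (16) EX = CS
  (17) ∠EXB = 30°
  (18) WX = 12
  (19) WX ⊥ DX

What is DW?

From the given relations: DS = CX = 10.
Step 1: By the law of cosines on triangle DSX: DX² = 10² + 14² − 2·10·14·cos(60°) = 156, so DX = 2·√39.
Step 2: By the law of cosines on triangle DXW: DW² = (2·√39)² + 12² − 2·2·√39·12·cos(90°) = 300, so DW = 10·√3.

Therefore, the length of DW = 10·√3.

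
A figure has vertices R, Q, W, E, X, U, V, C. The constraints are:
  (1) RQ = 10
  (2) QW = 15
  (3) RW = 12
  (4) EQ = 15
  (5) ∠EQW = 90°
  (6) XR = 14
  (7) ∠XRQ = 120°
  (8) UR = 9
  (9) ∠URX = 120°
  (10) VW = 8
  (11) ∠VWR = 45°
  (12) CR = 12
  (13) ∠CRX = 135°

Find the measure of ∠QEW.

Step 1: By the law of cosines on triangle EQW: EW² = 15² + 15² − 2·15·15·cos(90°) = 450, so EW = 15·√2.
Step 2: By the inverse law of cosines on triangle QEW: cos(∠QEW) = (15² + (15·√2)² − 15²) / (2·15·15·√2) = 450/636.4 = 0.7071, so ∠QEW = 45°.

Therefore, the measure of angle ∠QEW = 45°.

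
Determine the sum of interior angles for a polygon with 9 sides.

The sum of interior angles of an n-sided polygon is (n - 2) * 180.
For n = 9: (9 - 2) * 180 = 7 * 180 = 1260 degrees.

1260 degrees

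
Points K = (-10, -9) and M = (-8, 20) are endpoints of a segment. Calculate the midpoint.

The midpoint is the point halfway along the segment.
Move half the horizontal distance: -10 + (-8 - -10)/2 = -10 + 2/2 = -9
Move half the vertical distance: -9 + (20 - -9)/2 = -9 + 29/2 = 11/2
Midpoint = (-9, 11/2)

(-9, 11/2)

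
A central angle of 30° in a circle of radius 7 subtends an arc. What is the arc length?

Arc length = 2πr × θ/360
= 2π × 7 × 1/12
= 7*pi/6

7*pi/6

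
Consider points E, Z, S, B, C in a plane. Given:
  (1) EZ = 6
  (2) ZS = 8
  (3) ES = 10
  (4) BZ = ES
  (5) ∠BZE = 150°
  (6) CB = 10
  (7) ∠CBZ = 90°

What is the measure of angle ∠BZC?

From the given relations: BZ = ES = 10.
Step 1: By the law of cosines on triangle ZBC: ZC² = 10² + 10² − 2·10·10·cos(90°) = 200, so ZC = 10·√2.
Step 2: By the inverse law of cosines on triangle BZC: cos(∠BZC) = (10² + (10·√2)² − 10²) / (2·10·10·√2) = 200/282.84 = 0.7071, so ∠BZC = 45°.

Therefore, the measure of angle ∠BZC = 45°.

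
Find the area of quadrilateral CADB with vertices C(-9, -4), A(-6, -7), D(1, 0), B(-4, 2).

Using the Shoelace formula for a quadrilateral (vertices in order):
Area = (1/2)|sum of (x_i * y_(i+1) - x_(i+1) * y_i)|
Terms: (-9*-7 - -6*-4) = 39, (-6*0 - 1*-7) = 7, (1*2 - -4*0) = 2, (-4*-4 - -9*2) = 34
Sum = 82
Area = (1/2)(82) = 41

41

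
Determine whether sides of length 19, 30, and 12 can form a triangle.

For three segments to close into a triangle, no single side can be as long as the other two combined.
The longest side is 30, and 12 + 19 = 31 > 30.
A triangle can be formed.

Yes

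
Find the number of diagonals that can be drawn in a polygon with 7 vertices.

Each of the 7 vertices connects to 4 non-adjacent vertices via diagonals.
Total connections = 7 × 4 = 28, but each diagonal is counted twice.
Number of diagonals = 28 / 2 = 14.

14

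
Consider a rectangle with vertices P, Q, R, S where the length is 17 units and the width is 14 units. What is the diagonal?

Using the Pythagorean theorem:
d² = 17² + 14² = 289 + 196 = 485
d = sqrt(485)

sqrt(485)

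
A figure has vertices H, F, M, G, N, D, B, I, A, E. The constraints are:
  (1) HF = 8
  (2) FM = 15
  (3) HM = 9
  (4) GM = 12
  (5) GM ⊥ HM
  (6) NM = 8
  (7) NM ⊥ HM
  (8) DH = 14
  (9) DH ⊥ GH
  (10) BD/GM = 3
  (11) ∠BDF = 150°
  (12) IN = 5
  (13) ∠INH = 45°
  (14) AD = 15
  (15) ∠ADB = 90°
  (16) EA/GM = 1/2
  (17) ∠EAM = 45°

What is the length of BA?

From the given relations: BD = 3·GM = 3·12 = 36.
Step 1: By the law of cosines on triangle BDA: BA² = 36² + 15² − 2·36·15·cos(90°) = 1521, so BA = 39.

Therefore, the length of BA = 39.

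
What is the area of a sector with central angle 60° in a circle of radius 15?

Sector area = π(15²)(1/6) = 75*pi/2

75*pi/2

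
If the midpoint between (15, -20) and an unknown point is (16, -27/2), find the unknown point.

Using the midpoint formula: M = ((x1 + x2)/2, (y1 + y2)/2)
We know M = (16, -27/2) and S = (15, -20)
For x: 16 = (15 + x2)/2, so x2 = 2*16 - 15 = 17
For y: -27/2 = (-20 + y2)/2, so y2 = 2*-27/2 - -20 = -7
P = (17, -7)

(17, -7)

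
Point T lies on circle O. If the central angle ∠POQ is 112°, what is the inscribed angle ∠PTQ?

An inscribed angle intercepts an arc from a point on the circle, while the central angle intercepts the same arc from the center.
The inscribed angle is always half the central angle: 112° / 2 = 56°.

56°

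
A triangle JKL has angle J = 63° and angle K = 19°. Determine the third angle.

Let angle L = x. Then 63 + 19 + x = 180.
x = 180 - 82 = 98 degrees.

98 degrees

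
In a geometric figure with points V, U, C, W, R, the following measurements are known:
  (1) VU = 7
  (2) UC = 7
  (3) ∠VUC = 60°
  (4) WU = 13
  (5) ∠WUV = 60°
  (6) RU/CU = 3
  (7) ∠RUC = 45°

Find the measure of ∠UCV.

Step 1: By the law of cosines on triangle CUV: CV² = 7² + 7² − 2·7·7·cos(60°) = 49, so CV = 7.
Step 2: By the inverse law of cosines on triangle UCV: cos(∠UCV) = (7² + 7² − 7²) / (2·7·7) = 49/98 = 0.5, so ∠UCV = 60°.

Therefore, the measure of angle ∠UCV = 60°.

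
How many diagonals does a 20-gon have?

Each of the 20 vertices connects to 17 non-adjacent vertices via diagonals.
Total connections = 20 × 17 = 340, but each diagonal is counted twice.
Number of diagonals = 340 / 2 = 170.

170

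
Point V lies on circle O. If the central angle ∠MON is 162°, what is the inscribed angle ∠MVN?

By the inscribed angle theorem, the inscribed angle is half the central angle.
Inscribed angle = 162° / 2 = 81°

81°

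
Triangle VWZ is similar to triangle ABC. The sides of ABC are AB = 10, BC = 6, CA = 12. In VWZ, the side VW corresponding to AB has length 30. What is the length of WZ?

Similar triangles have proportional sides. Setting up the proportion:
VW / AB = WZ / BC
30 / 10 = WZ / 6
WZ = 6 * 30 / 10 = 18.

18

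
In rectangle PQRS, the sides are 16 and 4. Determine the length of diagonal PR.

A rectangle's diagonal splits it into two right triangles, with the diagonal as the hypotenuse.
By the Pythagorean theorem, d^2 = 16^2 + 4^2 = 272.
Therefore d = sqrt(272) = 4*sqrt(17).

4*sqrt(17)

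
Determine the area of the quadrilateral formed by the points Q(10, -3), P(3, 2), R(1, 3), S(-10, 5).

Shoelace: sum of cross terms = 51, Area = (1/2)|51| = 51/2

51/2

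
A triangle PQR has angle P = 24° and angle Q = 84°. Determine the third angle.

By the triangle angle sum property, the three interior angles of any triangle add up to 180°.
We know angle P = 24° and angle Q = 84°, so their sum is 108°.
Therefore angle R = 180° - 108° = 72°.

72 degrees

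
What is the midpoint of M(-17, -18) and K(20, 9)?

The midpoint is the point halfway along the segment.
Move half the horizontal distance: -17 + (20 - -17)/2 = -17 + 37/2 = 3/2
Move half the vertical distance: -18 + (9 - -18)/2 = -18 + 27/2 = -9/2
Midpoint = (3/2, -9/2)

(3/2, -9/2)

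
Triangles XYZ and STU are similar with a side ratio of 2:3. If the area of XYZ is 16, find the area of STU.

The ratio of areas of similar triangles = (side ratio)^2.
Side ratio = 2:3, so area ratio = 4:9.
Area of STU / Area of XYZ = 9/4
Area of STU = 16 * 9/4 = 36

36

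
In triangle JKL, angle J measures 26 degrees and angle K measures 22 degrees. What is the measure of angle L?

angle L = 180 - 26 - 22 = 132 degrees.

132 degrees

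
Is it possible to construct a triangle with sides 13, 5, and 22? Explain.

The longest side is 22. The other two sides sum to 5 + 13 = 18.
Since 18 ≤ 22, the two shorter sides cannot reach around to close the triangle.

No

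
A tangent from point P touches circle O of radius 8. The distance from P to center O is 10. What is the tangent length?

Let T be the point of tangency. Then OT ⊥ PT (radius ⊥ tangent).
In right triangle OTP: OP² = OT² + PT²
10² = 8² + PT²
PT² = 36, PT = 6

6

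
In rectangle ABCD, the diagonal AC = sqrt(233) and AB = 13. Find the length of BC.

b = sqrt(d^2 - a^2) = sqrt(233 - 169) = sqrt(64) = 8

8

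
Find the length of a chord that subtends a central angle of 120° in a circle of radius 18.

Chord = 2(18) sin(60°) = 18*sqrt(3)

18*sqrt(3)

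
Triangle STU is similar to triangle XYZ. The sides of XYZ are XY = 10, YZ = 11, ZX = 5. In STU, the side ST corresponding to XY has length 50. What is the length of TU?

Similar triangles have proportional sides. Setting up the proportion:
ST / XY = TU / YZ
50 / 10 = TU / 11
TU = 11 * 50 / 10 = 55.

55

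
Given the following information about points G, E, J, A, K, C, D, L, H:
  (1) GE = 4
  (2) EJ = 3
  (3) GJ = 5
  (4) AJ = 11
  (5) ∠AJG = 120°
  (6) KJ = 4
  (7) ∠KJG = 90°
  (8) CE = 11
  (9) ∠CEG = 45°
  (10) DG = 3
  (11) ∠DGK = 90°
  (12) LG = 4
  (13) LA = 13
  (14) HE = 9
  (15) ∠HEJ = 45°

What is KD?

Step 1: By the law of cosines on triangle GJK: GK² = 5² + 4² − 2·5·4·cos(90°) = 41, so GK = √41.
Step 2: By the law of cosines on triangle KGD: KD² = √41² + 3² − 2·√41·3·cos(90°) = 50, so KD = 5·√2.

Therefore, the length of KD = 5·√2.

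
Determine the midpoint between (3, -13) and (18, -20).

The midpoint is the average of the coordinates:
x: (3 + 18)/2 = 21/2
y: (-13 + -20)/2 = -33/2
Midpoint = (21/2, -33/2)

(21/2, -33/2)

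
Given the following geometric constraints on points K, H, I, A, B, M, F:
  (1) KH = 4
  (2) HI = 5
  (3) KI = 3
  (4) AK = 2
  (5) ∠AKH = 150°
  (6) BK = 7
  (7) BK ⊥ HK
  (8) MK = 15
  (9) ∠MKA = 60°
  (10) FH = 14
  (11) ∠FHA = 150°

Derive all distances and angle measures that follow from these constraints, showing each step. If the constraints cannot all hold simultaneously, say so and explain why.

The constraints are consistent.

Step 1: From HK = 4, KA = 2, and ∠HKA = 150°, by the law of cosines:
  HA² = HK² + KA² - 2·HK·KA·cos(150°) = 16 + 4 + 13.86 = 33.86
  HA ≈ 5.82

Step 2: From HK = 4, KB = 7, and ∠HKB = 90°, by the law of cosines:
  HB² = HK² + KB² - 2·HK·KB·cos(90°) = 16 + 49 - 0 = 65
  HB = √65

Step 3: From AK = 2, KM = 15, and ∠AKM = 60°, by the law of cosines:
  AM² = AK² + KM² - 2·AK·KM·cos(60°) = 4 + 225 - 30 = 199
  AM = √199

Step 4: From KH = 4, KI = 3, HI = 5, by the inverse law of cosines:
  cos(∠HKI) = (KH² + KI² - HI²) / (2·KH·KI)
  ∠HKI = 90°

Step 5: From HI = 5, HK = 4, IK = 3, by the inverse law of cosines:
  cos(∠IHK) = (HI² + HK² - IK²) / (2·HI·HK)
  ∠IHK = 36.87°

Step 6: From IH = 5, IK = 3, HK = 4, by the inverse law of cosines:
  cos(∠HIK) = (IH² + IK² - HK²) / (2·IH·IK)
  ∠HIK = 53.13°

Step 7: From AH = 5.82, HF = 14, and ∠AHF = 150°, by the law of cosines:
  AF² = AH² + HF² - 2·AH·HF·cos(150°) = 33.86 + 196 + 141.1 = 371
  AF ≈ 19.26

Step 8: From HA = 5.82, HK = 4, AK = 2, by the inverse law of cosines:
  cos(∠AHK) = (HA² + HK² - AK²) / (2·HA·HK)
  ∠AHK = 9.9°

Step 9: From HB = √65, HK = 4, BK = 7, by the inverse law of cosines:
  cos(∠BHK) = (HB² + HK² - BK²) / (2·HB·HK)
  ∠BHK = 60.26°

Step 10: From AH = 5.82, AK = 2, HK = 4, by the inverse law of cosines:
  cos(∠HAK) = (AH² + AK² - HK²) / (2·AH·AK)
  ∠HAK = 20.1°

Step 11: From AK = 2, AM = √199, KM = 15, by the inverse law of cosines:
  cos(∠KAM) = (AK² + AM² - KM²) / (2·AK·AM)
  ∠KAM = 112.95°

Step 12: From BH = √65, BK = 7, HK = 4, by the inverse law of cosines:
  cos(∠HBK) = (BH² + BK² - HK²) / (2·BH·BK)
  ∠HBK = 29.74°

Step 13: From MA = √199, MK = 15, AK = 2, by the inverse law of cosines:
  cos(∠AMK) = (MA² + MK² - AK²) / (2·MA·MK)
  ∠AMK = 7.05°

Step 14: From AF = 19.26, AH = 5.82, FH = 14, by the inverse law of cosines:
  cos(∠FAH) = (AF² + AH² - FH²) / (2·AF·AH)
  ∠FAH = 21.31°

Step 15: From FA = 19.26, FH = 14, AH = 5.82, by the inverse law of cosines:
  cos(∠AFH) = (FA² + FH² - AH²) / (2·FA·FH)
  ∠AFH = 8.69°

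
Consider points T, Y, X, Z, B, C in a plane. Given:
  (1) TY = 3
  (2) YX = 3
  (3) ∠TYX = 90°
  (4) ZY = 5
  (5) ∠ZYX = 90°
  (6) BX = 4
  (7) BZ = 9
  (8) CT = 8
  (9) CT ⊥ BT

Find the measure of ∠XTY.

Step 1: By the law of cosines on triangle TYX: TX² = 3² + 3² − 2·3·3·cos(90°) = 18, so TX = 3·√2.
Step 2: By the inverse law of cosines on triangle XTY: cos(∠XTY) = ((3·√2)² + 3² − 3²) / (2·3·√2·3) = 18/25.46 = 0.7071, so ∠XTY = 45°.

Therefore, the measure of angle ∠XTY = 45°.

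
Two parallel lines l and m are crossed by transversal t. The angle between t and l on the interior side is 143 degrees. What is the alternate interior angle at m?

Alternate interior angles are equal: 143 degrees.

143 degrees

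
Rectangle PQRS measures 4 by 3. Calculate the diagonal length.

A rectangle's diagonal splits it into two right triangles, with the diagonal as the hypotenuse.
By the Pythagorean theorem, d^2 = 4^2 + 3^2 = 25.
Therefore d = sqrt(25) = 5.

5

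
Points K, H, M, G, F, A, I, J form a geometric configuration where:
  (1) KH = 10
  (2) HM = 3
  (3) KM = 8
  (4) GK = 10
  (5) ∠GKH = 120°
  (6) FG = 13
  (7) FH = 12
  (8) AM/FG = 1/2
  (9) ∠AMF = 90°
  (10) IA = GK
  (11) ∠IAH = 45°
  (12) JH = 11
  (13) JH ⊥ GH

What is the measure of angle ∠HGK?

Step 1: By the law of cosines on triangle GKH: GH² = 10² + 10² − 2·10·10·cos(120°) = 300, so GH = 10·√3.
Step 2: By the inverse law of cosines on triangle HGK: cos(∠HGK) = ((10·√3)² + 10² − 10²) / (2·10·√3·10) = 300/346.41 = 0.866, so ∠HGK = 30°.

Therefore, the measure of angle ∠HGK = 30°.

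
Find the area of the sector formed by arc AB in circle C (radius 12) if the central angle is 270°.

Sector area = π(12²)(3/4) = 108*pi

108*pi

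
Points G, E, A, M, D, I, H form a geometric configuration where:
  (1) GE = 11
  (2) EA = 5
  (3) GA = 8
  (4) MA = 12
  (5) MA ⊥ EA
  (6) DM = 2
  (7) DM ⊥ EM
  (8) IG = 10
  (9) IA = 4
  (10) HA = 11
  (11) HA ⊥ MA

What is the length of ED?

Step 1: By the law of cosines on triangle EAM: EM² = 5² + 12² − 2·5·12·cos(90°) = 169, so EM = 13.
Step 2: By the law of cosines on triangle EMD: ED² = 13² + 2² − 2·13·2·cos(90°) = 173, so ED = √173.

Therefore, the length of ED = √173.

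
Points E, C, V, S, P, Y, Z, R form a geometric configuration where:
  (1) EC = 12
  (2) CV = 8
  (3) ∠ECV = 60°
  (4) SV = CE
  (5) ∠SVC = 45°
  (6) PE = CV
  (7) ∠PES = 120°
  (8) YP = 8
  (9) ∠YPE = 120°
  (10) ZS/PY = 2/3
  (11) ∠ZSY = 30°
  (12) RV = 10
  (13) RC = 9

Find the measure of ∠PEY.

From the given relations: PE = CV = 8.
Step 1: By the law of cosines on triangle EPY: EY² = 8² + 8² − 2·8·8·cos(120°) = 192, so EY = 8·√3.
Step 2: By the inverse law of cosines on triangle PEY: cos(∠PEY) = (8² + (8·√3)² − 8²) / (2·8·8·√3) = 192/221.7 = 0.866, so ∠PEY = 30°.

Therefore, the measure of angle ∠PEY = 30°.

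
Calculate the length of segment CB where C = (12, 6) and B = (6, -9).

d = sqrt((6 - 12)^2 + (-9 - 6)^2)
d = sqrt(-6^2 + -15^2)
d = sqrt(36 + 225)
d = sqrt(261) = 3*sqrt(29)

3*sqrt(29)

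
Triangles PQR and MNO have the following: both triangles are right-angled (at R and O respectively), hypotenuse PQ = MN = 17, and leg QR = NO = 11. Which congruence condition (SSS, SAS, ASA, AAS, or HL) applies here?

Consider the given information: both triangles are right-angled (at R and O respectively), hypotenuse PQ = MN = 17, and leg QR = NO = 11
This is not SSS or ASA: SSS requires all three pairs of sides, but we don't have that. ASA requires two angles and the side between them.
The correct criterion is HL. The hypotenuse and one leg of two right triangles are equal (Hypotenuse-Leg).

HL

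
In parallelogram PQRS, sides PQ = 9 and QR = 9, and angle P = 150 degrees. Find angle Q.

In a parallelogram, consecutive angles are supplementary (sum to 180°).
angle Q = 180 - angle P
angle Q = 180 - 150
angle Q = 30 degrees

30 degrees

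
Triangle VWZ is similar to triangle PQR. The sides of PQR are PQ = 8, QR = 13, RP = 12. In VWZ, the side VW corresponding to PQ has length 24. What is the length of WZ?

Similar triangles have proportional sides. Setting up the proportion:
VW / PQ = WZ / QR
24 / 8 = WZ / 13
WZ = 13 * 24 / 8 = 39.

39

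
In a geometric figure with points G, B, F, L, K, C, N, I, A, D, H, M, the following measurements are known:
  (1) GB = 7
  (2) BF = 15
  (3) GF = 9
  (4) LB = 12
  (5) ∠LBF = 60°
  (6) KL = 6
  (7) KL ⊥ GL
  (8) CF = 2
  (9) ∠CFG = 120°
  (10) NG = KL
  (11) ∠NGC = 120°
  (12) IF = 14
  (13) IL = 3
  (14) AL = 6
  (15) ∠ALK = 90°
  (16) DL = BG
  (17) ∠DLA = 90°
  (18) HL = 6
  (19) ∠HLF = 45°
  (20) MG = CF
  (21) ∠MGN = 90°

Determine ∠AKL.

Step 1: By the law of cosines on triangle KLA: KA² = 6² + 6² − 2·6·6·cos(90°) = 72, so KA = 6·√2.
Step 2: By the inverse law of cosines on triangle AKL: cos(∠AKL) = ((6·√2)² + 6² − 6²) / (2·6·√2·6) = 72/101.82 = 0.7071, so ∠AKL = 45°.

Therefore, the measure of angle ∠AKL = 45°.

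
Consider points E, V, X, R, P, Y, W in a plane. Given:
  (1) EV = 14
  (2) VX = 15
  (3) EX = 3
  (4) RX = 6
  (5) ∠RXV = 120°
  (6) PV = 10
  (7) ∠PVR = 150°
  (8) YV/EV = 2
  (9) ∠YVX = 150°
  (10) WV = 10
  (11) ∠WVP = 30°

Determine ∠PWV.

Step 1: By the law of cosines on triangle WVP: WP² = 10² + 10² − 2·10·10·cos(30°) = 26.79, so WP ≈ 5.18.
Step 2: By the inverse law of cosines on triangle PWV: cos(∠PWV) = (5.18² + 10² − 10²) / (2·5.18·10) = 26.79/103.53 = 0.2588, so ∠PWV = 75°.

Therefore, the measure of angle ∠PWV = 75°.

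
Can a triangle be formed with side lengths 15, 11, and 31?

Check the triangle inequality: 15 + 11 = 26 ≤ 31.
Since the sum of two sides does not exceed the third, no triangle can be formed.

No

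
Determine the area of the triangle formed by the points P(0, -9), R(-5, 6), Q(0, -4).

Shoelace: Area = (1/2)|0(6--4) + -5(-4--9) + 0(-9-6)| = (1/2)(25) = 25/2

25/2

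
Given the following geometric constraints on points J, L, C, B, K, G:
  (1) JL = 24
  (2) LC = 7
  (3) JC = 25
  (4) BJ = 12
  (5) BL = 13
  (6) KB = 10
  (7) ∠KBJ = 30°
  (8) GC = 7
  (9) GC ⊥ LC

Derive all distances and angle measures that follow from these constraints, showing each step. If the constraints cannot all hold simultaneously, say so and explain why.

The constraints are consistent.

Step 1: From JB = 12, BK = 10, and ∠JBK = 30°, by the law of cosines:
  JK² = JB² + BK² - 2·JB·BK·cos(30°) = 144 + 100 - 207.8 = 36.15
  JK ≈ 6.01

Step 2: From LC = 7, CG = 7, and ∠LCG = 90°, by the law of cosines:
  LG² = LC² + CG² - 2·LC·CG·cos(90°) = 49 + 49 - 0 = 98
  LG = 7·√2

Step 3: From JB = 12, JL = 24, BL = 13, by the inverse law of cosines:
  cos(∠BJL) = (JB² + JL² - BL²) / (2·JB·JL)
  ∠BJL = 16.94°

Step 4: From JC = 25, JL = 24, CL = 7, by the inverse law of cosines:
  cos(∠CJL) = (JC² + JL² - CL²) / (2·JC·JL)
  ∠CJL = 16.26°

Step 5: From LB = 13, LJ = 24, BJ = 12, by the inverse law of cosines:
  cos(∠BLJ) = (LB² + LJ² - BJ²) / (2·LB·LJ)
  ∠BLJ = 15.6°

Step 6: From LC = 7, LJ = 24, CJ = 25, by the inverse law of cosines:
  cos(∠CLJ) = (LC² + LJ² - CJ²) / (2·LC·LJ)
  ∠CLJ = 90°

Step 7: From CJ = 25, CL = 7, JL = 24, by the inverse law of cosines:
  cos(∠JCL) = (CJ² + CL² - JL²) / (2·CJ·CL)
  ∠JCL = 73.74°

Step 8: From BJ = 12, BL = 13, JL = 24, by the inverse law of cosines:
  cos(∠JBL) = (BJ² + BL² - JL²) / (2·BJ·BL)
  ∠JBL = 147.45°

Step 9: From JB = 12, JK = 6.01, BK = 10, by the inverse law of cosines:
  cos(∠BJK) = (JB² + JK² - BK²) / (2·JB·JK)
  ∠BJK = 56.26°

Step 10: From LC = 7, LG = 7·√2, CG = 7, by the inverse law of cosines:
  cos(∠CLG) = (LC² + LG² - CG²) / (2·LC·LG)
  ∠CLG = 45°

Step 11: From KB = 10, KJ = 6.01, BJ = 12, by the inverse law of cosines:
  cos(∠BKJ) = (KB² + KJ² - BJ²) / (2·KB·KJ)
  ∠BKJ = 93.74°

Step 12: From GC = 7, GL = 7·√2, CL = 7, by the inverse law of cosines:
  cos(∠CGL) = (GC² + GL² - CL²) / (2·GC·GL)
  ∠CGL = 45°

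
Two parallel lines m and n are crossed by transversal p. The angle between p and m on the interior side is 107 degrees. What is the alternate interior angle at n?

Alternate interior angles formed by parallel lines and a transversal are equal.
The given angle is 107 degrees.
The alternate interior angle = 107 degrees.

107 degrees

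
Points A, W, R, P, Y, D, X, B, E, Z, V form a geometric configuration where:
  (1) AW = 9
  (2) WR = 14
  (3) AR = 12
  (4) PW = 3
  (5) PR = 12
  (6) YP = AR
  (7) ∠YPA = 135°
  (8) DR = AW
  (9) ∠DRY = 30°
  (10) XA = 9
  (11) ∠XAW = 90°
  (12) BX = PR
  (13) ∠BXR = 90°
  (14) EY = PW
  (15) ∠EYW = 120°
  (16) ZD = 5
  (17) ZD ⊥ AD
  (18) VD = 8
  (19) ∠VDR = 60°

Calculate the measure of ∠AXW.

Step 1: By the law of cosines on triangle XAW: XW² = 9² + 9² − 2·9·9·cos(90°) = 162, so XW = 9·√2.
Step 2: By the inverse law of cosines on triangle AXW: cos(∠AXW) = (9² + (9·√2)² − 9²) / (2·9·9·√2) = 162/229.1 = 0.7071, so ∠AXW = 45°.

Therefore, the measure of angle ∠AXW = 45°.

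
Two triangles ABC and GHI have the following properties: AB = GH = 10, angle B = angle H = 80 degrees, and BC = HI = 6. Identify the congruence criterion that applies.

The given information matches SAS: Two pairs of corresponding sides and the included angle are equal (Side-Angle-Side).

SAS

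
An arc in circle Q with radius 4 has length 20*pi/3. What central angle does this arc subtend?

Arc length L = 2πr × θ/360, so θ = 360L / (2πr).
θ = 360 × 20*pi/3 / (2π × 4)
θ = 300°
θ = 300°

300°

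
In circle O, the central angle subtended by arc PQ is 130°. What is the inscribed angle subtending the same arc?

An inscribed angle intercepts an arc from a point on the circle, while the central angle intercepts the same arc from the center.
The inscribed angle is always half the central angle: 130° / 2 = 65°.

65°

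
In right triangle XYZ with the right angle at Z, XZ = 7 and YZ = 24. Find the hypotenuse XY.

By the Pythagorean theorem: XY^2 = XZ^2 + YZ^2
XY^2 = 7^2 + 24^2 = 49 + 576 = 625
XY = sqrt(625) = 25

25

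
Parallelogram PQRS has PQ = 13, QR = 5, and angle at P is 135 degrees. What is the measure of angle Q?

In a parallelogram, consecutive angles are supplementary (sum to 180°).
angle Q = 180 - angle P
angle Q = 180 - 135
angle Q = 45 degrees

45 degrees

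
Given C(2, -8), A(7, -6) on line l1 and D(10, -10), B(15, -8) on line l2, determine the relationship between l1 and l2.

Slope of line 1: m1 = (-6 - -8)/(7 - 2) = 2/5 = 2/5
Slope of line 2: m2 = (-8 - -10)/(15 - 10) = 2/5 = 2/5
m1 = m2, so the lines are parallel.

Parallel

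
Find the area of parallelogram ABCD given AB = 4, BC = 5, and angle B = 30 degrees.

The area of a parallelogram equals the product of two adjacent sides times the sine of the included angle.
This is because the height equals 5 * sin(30°) = 5/2.
Area = 4 * 5/2 = 10

10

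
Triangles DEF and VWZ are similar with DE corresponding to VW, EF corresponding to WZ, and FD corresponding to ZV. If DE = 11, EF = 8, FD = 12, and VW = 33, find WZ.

Similar triangles have proportional sides. Setting up the proportion:
VW / DE = WZ / EF
33 / 11 = WZ / 8
WZ = 8 * 33 / 11 = 24.

24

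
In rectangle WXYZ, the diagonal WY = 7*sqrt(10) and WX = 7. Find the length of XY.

Using the Pythagorean theorem: d^2 = a^2 + b^2
b^2 = d^2 - a^2
b^2 = 490 - 49
b^2 = 441
b = sqrt(441) = 21

21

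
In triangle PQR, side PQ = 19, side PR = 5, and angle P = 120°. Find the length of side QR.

Law of cosines: QR^2 = 19^2 + 5^2 - 2(19)(5)cos(120°) = 481, so QR = sqrt(481).

sqrt(481)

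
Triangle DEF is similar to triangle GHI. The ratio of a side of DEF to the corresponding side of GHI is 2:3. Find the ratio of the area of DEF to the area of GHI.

Area scales with the square of linear dimensions. If every length is multiplied by 2/3, then the area is multiplied by (2/3)^2 = 4/9.
The area ratio is 4:9.

4:9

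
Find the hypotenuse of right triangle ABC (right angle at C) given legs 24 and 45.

AB = sqrt(24^2 + 45^2) = sqrt(2601) = 51

51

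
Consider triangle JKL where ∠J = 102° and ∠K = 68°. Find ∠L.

Let angle L = x. Then 102 + 68 + x = 180.
x = 180 - 170 = 10 degrees.

10 degrees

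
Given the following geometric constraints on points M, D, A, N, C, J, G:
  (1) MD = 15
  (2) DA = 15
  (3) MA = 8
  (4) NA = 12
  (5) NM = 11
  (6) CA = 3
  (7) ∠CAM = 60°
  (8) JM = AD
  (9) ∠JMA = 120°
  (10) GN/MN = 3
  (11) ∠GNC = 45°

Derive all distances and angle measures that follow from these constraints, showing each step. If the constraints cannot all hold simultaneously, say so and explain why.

The constraints are consistent.

From the given relations:
  JM = AD = 15
  GN = 3·MN = 3·11 = 33

Step 1: From MA = 8, AC = 3, and ∠MAC = 60°, by the law of cosines:
  MC² = MA² + AC² - 2·MA·AC·cos(60°) = 64 + 9 - 24 = 49
  MC = 7

Step 2: From AM = 8, MJ = 15, and ∠AMJ = 120°, by the law of cosines:
  AJ² = AM² + MJ² - 2·AM·MJ·cos(120°) = 64 + 225 + 120 = 409
  AJ ≈ 20.22

Step 3: From MA = 8, MD = 15, AD = 15, by the inverse law of cosines:
  cos(∠AMD) = (MA² + MD² - AD²) / (2·MA·MD)
  ∠AMD = 74.53°

Step 4: From MA = 8, MN = 11, AN = 12, by the inverse law of cosines:
  cos(∠AMN) = (MA² + MN² - AN²) / (2·MA·MN)
  ∠AMN = 76.53°

Step 5: From DA = 15, DM = 15, AM = 8, by the inverse law of cosines:
  cos(∠ADM) = (DA² + DM² - AM²) / (2·DA·DM)
  ∠ADM = 30.93°

Step 6: From AD = 15, AM = 8, DM = 15, by the inverse law of cosines:
  cos(∠DAM) = (AD² + AM² - DM²) / (2·AD·AM)
  ∠DAM = 74.53°

Step 7: From AM = 8, AN = 12, MN = 11, by the inverse law of cosines:
  cos(∠MAN) = (AM² + AN² - MN²) / (2·AM·AN)
  ∠MAN = 63.06°

Step 8: From NA = 12, NM = 11, AM = 8, by the inverse law of cosines:
  cos(∠ANM) = (NA² + NM² - AM²) / (2·NA·NM)
  ∠ANM = 40.42°

Step 9: From MA = 8, MC = 7, AC = 3, by the inverse law of cosines:
  cos(∠AMC) = (MA² + MC² - AC²) / (2·MA·MC)
  ∠AMC = 21.79°

Step 10: From AJ = 20.22, AM = 8, JM = 15, by the inverse law of cosines:
  cos(∠JAM) = (AJ² + AM² - JM²) / (2·AJ·AM)
  ∠JAM = 39.97°

Step 11: From CA = 3, CM = 7, AM = 8, by the inverse law of cosines:
  cos(∠ACM) = (CA² + CM² - AM²) / (2·CA·CM)
  ∠ACM = 98.21°

Step 12: From JA = 20.22, JM = 15, AM = 8, by the inverse law of cosines:
  cos(∠AJM) = (JA² + JM² - AM²) / (2·JA·JM)
  ∠AJM = 20.03°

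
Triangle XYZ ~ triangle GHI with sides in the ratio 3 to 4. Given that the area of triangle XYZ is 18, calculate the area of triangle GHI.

For similar figures, the area ratio equals the square of the side ratio.
Side ratio (XYZ to GHI) = 3:4, so area ratio = 3^2:4^2 = 9:16.
If the area of XYZ is 18, then the area of GHI = 18 * (16/9) = 32.

32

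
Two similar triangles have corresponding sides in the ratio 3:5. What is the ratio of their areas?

The ratio of areas of similar triangles equals the square of the side ratio.
Side ratio = 3:5
Area ratio = (3/5)^2 = 9/25 = 9:25

9:25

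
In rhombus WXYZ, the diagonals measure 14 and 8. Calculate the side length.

In a rhombus, the diagonals bisect each other perpendicularly, creating four congruent right triangles.
Each triangle has legs 7 (half of 14) and 4 (half of 8).
The hypotenuse of each right triangle is a side of the rhombus:
side = sqrt(7^2 + 4^2) = sqrt(65)

sqrt(65)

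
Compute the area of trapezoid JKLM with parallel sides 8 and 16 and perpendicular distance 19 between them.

Area of a trapezoid = (base1 + base2) * height / 2
Area = (8 + 16) * 19 / 2
Area = 24 * 19 / 2
Area = 456 / 2
Area = 228

228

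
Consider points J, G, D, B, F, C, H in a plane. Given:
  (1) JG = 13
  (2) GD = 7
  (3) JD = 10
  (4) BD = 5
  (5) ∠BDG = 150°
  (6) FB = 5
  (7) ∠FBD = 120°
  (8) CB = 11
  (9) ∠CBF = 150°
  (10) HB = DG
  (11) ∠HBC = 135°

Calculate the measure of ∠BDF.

Step 1: By the law of cosines on triangle DBF: DF² = 5² + 5² − 2·5·5·cos(120°) = 75, so DF = 5·√3.
Step 2: By the inverse law of cosines on triangle BDF: cos(∠BDF) = (5² + (5·√3)² − 5²) / (2·5·5·√3) = 75/86.6 = 0.866, so ∠BDF = 30°.

Therefore, the measure of angle ∠BDF = 30°.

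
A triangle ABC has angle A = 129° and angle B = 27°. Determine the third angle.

The interior angles sum to 180°: angle C = 180 - 129 - 27 = 24°.
The triangle is obtuse (angles 129°, 27°, 24°).

24 degrees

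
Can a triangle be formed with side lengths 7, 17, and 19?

Yes.
The triangle inequality requires that the sum of any two sides exceeds the third.
Here 7 + 17 = 24 > 19, so the condition is met.

Yes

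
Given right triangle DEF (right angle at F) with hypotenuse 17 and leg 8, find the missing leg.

Rearranging the Pythagorean theorem to solve for the unknown leg:
leg^2 = hypotenuse^2 - known_leg^2 = 289 - 64 = 225
leg = sqrt(225) = 15.

15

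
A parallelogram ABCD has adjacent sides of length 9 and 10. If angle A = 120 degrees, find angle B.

Consecutive angles are supplementary: angle B = 180 - 120 = 60 degrees.

60 degrees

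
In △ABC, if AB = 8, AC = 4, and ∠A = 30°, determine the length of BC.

When two sides and the included angle are known, the law of cosines gives the third side.
c^2 = a^2 + b^2 - 2ab cos(C) generalizes the Pythagorean theorem to non-right triangles.
Here: BC^2 = 64 + 16 - 64*(sqrt(3)/2) = 80 - 32*sqrt(3)
BC = 4*sqrt(5 - 2*sqrt(3))

4*sqrt(5 - 2*sqrt(3))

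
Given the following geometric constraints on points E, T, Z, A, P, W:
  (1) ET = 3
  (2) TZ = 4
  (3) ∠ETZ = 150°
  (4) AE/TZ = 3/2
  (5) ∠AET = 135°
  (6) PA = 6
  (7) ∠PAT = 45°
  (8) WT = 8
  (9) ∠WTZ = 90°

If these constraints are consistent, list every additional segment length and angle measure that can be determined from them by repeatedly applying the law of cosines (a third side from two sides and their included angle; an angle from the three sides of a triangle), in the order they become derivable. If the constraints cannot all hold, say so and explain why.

The constraints are consistent. Derivable facts, in order:
After 1 step:
- EZ ≈ 6.77
- TA ≈ 8.39
- ZW = 4·√5
After 2 steps:
- TP ≈ 5.94
- ∠ATE = 30.36°
- ∠EAT = 14.64°
- ∠EZT = 12.81°
- ∠TEZ = 17.19°
- ∠TWZ = 26.57°
- ∠TZW = 63.43°
After 3 steps:
- ∠APT = 89.38°
- ∠ATP = 45.62°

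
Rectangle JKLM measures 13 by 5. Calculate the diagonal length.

A rectangle's diagonal splits it into two right triangles, with the diagonal as the hypotenuse.
By the Pythagorean theorem, d^2 = 13^2 + 5^2 = 194.
Therefore d = sqrt(194).

sqrt(194)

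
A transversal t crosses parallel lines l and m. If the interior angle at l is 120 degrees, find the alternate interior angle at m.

Alternate interior angles formed by parallel lines and a transversal are equal.
The given angle is 120 degrees.
The alternate interior angle = 120 degrees.

120 degrees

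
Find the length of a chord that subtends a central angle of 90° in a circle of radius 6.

Drop a perpendicular from the center to the chord, bisecting both the chord and the central angle.
Each half-chord = r sin(θ/2) = 6 sin(45°).
The full chord = 2 × 6 × sin(45°) = 6*sqrt(2).

6*sqrt(2)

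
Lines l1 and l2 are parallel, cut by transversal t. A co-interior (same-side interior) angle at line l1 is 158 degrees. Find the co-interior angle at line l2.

Co-interior angles sum to 180: 180 - 158 = 22 degrees.

22 degrees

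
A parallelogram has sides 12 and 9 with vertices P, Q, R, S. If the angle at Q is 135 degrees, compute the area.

Area = a * b * sin(theta)
Area = 12 * 9 * sin(135 degrees)
Area = 108 * sqrt(2)/2
Area = 54*sqrt(2)

54*sqrt(2)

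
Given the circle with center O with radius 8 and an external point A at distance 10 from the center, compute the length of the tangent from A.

tangent = √(d² - r²) = √(10² - 8²) = √(100 - 64) = √36 = 6

6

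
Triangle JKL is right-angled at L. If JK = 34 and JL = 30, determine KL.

By the Pythagorean theorem: KL^2 = JK^2 - JL^2
KL^2 = 34^2 - 30^2 = 1156 - 900 = 256
KL = sqrt(256) = 16

16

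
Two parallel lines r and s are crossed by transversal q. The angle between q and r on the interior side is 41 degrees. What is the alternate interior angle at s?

Alternate interior angles are equal: 41 degrees.

41 degrees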